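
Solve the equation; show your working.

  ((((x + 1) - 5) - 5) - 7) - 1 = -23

Step 1. [((((x + 1) - 5) - 5) - 7) - 1 = -23] 1 comes off first (add 1) ⇒ sub: (((x + 1) - 5) - 5) - 7 = -22.
Step 2. [(((x + 1) - 5) - 5) - 7 = -22] peel the -7: add 7 from each side, so sub: ((x + 1) - 5) - 5 = -15.
Step 3. [((x + 1) - 5) - 5 = -15] -5 is outermost — add 5 both sides. So sub: (x + 1) - 5 = -10.
Step 4. [(x + 1) - 5 = -10] add 5: x sits inside (… - 5). So sub: x + 1 = -5.
Step 5. [x + 1 = -5] the outer +1 inverts by subtracting 1. So sub: x = -6.

Answer: x ∈ {-6}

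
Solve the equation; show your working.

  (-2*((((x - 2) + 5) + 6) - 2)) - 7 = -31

Step 1. [(-2*((((x - 2) + 5) + 6) - 2)) - 7 = -31] -7 is outermost — add 7 both sides, so sub: -2*((((x - 2) + 5) + 6) - 2) = -24.
Step 2. [-2*((((x - 2) + 5) + 6) - 2) = -24] divide by the outer -2, so div: (((x - 2) + 5) + 6) - 2 = 12.
Step 3. [(((x - 2) + 5) + 6) - 2 = 12] peel the -2: add 2 from each side ⇒ sub: ((x - 2) + 5) + 6 = 14.
Step 4. [((x - 2) + 5) + 6 = 14] subtract 6: x sits inside (… + 6) ⇒ sub: (x - 2) + 5 = 8.
Step 5. [(x - 2) + 5 = 8] subtract 5: x sits inside (… + 5) ⇒ sub: x - 2 = 3.
Step 6. [x - 2 = 3] -2 is outermost — add 2 both sides. So sub: x = 5.

Answer: x ∈ {5}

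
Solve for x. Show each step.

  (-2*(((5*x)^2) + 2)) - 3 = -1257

Step 1. [(-2*(((5*x)^2) + 2)) - 3 = -1257] 3 comes off first (add 3). So sub: -2*(((5*x)^2) + 2) = -1254.
Step 2. [-2*(((5*x)^2) + 2) = -1254] -2 out front; divide by -2. So div: ((5*x)^2) + 2 = 627.
Step 3. [((5*x)^2) + 2 = 627] 2 comes off first (subtract 2) ⇒ sub: (5*x)^2 = 625.
Step 4. [(5*x)^2 = 625] √ both sides: 625 ≥ 0 gives two branches. So sqrt: 5*x = 25 or -25.
Step 5. [5*x = 25 or -25] LHS = 5·(…); ÷5 both sides ⇒ div: x = 5 or -5.

Answer: x ∈ {-5, 5}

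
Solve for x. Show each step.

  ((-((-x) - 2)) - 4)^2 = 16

Step 1. [((-((-x) - 2)) - 4)^2 = 16] √ both sides: 16 ≥ 0 gives two branches, so sqrt: (-((-x) - 2)) - 4 = 4 or -4.
Step 2. [(-((-x) - 2)) - 4 = 4 or -4] the outer -4 inverts by adding 4 ⇒ sub: -((-x) - 2) = 8 or 0.
Step 3. [-((-x) - 2) = 8 or 0] flip signs both sides ⇒ neg: (-x) - 2 = -8 or 0.
Step 4. [(-x) - 2 = -8 or 0] 2 comes off first (add 2), so sub: -x = -6 or 2.
Step 5. [-x = -6 or 2] leading − — multiply by −1. So neg: x = 6 or -2.

Answer: x ∈ {-2, 6}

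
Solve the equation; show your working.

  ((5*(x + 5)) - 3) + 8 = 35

Step 1. [((5*(x + 5)) - 3) + 8 = 35] the outer +8 inverts by subtracting 8, so sub: (5*(x + 5)) - 3 = 27.
Step 2. [(5*(x + 5)) - 3 = 27] -3 is outermost — add 3 both sides. So sub: 5*(x + 5) = 30.
Step 3. [5*(x + 5) = 30] 5 out front; divide by 5 ⇒ div: x + 5 = 6.
Step 4. [x + 5 = 6] the outer +5 inverts by subtracting 5. So sub: x = 1.

Answer: x ∈ {1}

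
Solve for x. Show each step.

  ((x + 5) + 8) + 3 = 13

Step 1. [((x + 5) + 8) + 3 = 13] +3 is outermost — subtract 3 both sides, so sub: (x + 5) + 8 = 10.
Step 2. [(x + 5) + 8 = 10] +8 is outermost — subtract 8 both sides. So sub: x + 5 = 2.
Step 3. [x + 5 = 2] subtract 5: x sits inside (… + 5), so sub: x = -3.

Answer: x ∈ {-3}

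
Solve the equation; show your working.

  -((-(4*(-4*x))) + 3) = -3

Step 1. [-((-(4*(-4*x))) + 3) = -3] LHS negated; negate both sides, so neg: (-(4*(-4*x))) + 3 = 3.
Step 2. [(-(4*(-4*x))) + 3 = 3] subtract 3: x sits inside (… + 3). So sub: -(4*(-4*x)) = 0.
Step 3. [-(4*(-4*x)) = 0] LHS negated; negate both sides ⇒ neg: 4*(-4*x) = 0.
Step 4. [4*(-4*x) = 0] divide by the outer 4, so div: -4*x = 0.
Step 5. [-4*x = 0] -4 out front; divide by -4, so div: x = 0.

Answer: x ∈ {0}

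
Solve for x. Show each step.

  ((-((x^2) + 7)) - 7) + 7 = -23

Step 1. [((-((x^2) + 7)) - 7) + 7 = -23] the outer +7 inverts by subtracting 7. So sub: (-((x^2) + 7)) - 7 = -30.
Step 2. [(-((x^2) + 7)) - 7 = -30] -7 is outermost — add 7 both sides, so sub: -((x^2) + 7) = -23.
Step 3. [-((x^2) + 7) = -23] flip signs both sides ⇒ neg: (x^2) + 7 = 23.
Step 4. [(x^2) + 7 = 23] 7 comes off first (subtract 7). So sub: x^2 = 16.
Step 5. [x^2 = 16] √ both sides: 16 ≥ 0 gives two branches. So sqrt: x = 4 or -4.

Answer: x ∈ {-4, 4}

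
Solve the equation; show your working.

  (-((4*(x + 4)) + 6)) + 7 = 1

Step 1. [(-((4*(x + 4)) + 6)) + 7 = 1] subtract 7: x sits inside (… + 7), so sub: -((4*(x + 4)) + 6) = -6.
Step 2. [-((4*(x + 4)) + 6) = -6] flip signs both sides. So neg: (4*(x + 4)) + 6 = 6.
Step 3. [(4*(x + 4)) + 6 = 6] subtract 6: x sits inside (… + 6). So sub: 4*(x + 4) = 0.
Step 4. [4*(x + 4) = 0] 4 out front; divide by 4, so div: x + 4 = 0.
Step 5. [x + 4 = 0] subtract 4: x sits inside (… + 4) ⇒ sub: x = -4.

Answer: x ∈ {-4}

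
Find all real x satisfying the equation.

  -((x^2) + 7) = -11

Step 1. [-((x^2) + 7) = -11] LHS negated; negate both sides. So neg: (x^2) + 7 = 11.
Step 2. [(x^2) + 7 = 11] 7 comes off first (subtract 7), so sub: x^2 = 4.
Step 3. [x^2 = 4] √ both sides: 4 ≥ 0 gives two branches ⇒ sqrt: x = 2 or -2.

Answer: x ∈ {-2, 2}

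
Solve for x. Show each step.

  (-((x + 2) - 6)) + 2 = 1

Step 1. [(-((x + 2) - 6)) + 2 = 1] 2 comes off first (subtract 2). So sub: -((x + 2) - 6) = -1.
Step 2. [-((x + 2) - 6) = -1] flip signs both sides ⇒ neg: (x + 2) - 6 = 1.
Step 3. [(x + 2) - 6 = 1] -6 is outermost — add 6 both sides, so sub: x + 2 = 7.
Step 4. [x + 2 = 7] the outer +2 inverts by subtracting 2, so sub: x = 5.

Answer: x ∈ {5}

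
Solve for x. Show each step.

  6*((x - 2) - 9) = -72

Step 1. [6*((x - 2) - 9) = -72] leading coefficient 6: divide by 6. So div: (x - 2) - 9 = -12.
Step 2. [(x - 2) - 9 = -12] peel the -9: add 9 from each side, so sub: x - 2 = -3.
Step 3. [x - 2 = -3] the outer -2 inverts by adding 2. So sub: x = -1.

Answer: x ∈ {-1}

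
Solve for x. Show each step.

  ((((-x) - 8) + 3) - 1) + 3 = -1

Step 1. [((((-x) - 8) + 3) - 1) + 3 = -1] 3 comes off first (subtract 3) ⇒ sub: (((-x) - 8) + 3) - 1 = -4.
Step 2. [(((-x) - 8) + 3) - 1 = -4] the outer -1 inverts by adding 1. So sub: ((-x) - 8) + 3 = -3.
Step 3. [((-x) - 8) + 3 = -3] +3 is outermost — subtract 3 both sides ⇒ sub: (-x) - 8 = -6.
Step 4. [(-x) - 8 = -6] -8 is outermost — add 8 both sides. So sub: -x = 2.
Step 5. [-x = 2] LHS negated; negate both sides, so neg: x = -2.

Answer: x ∈ {-2}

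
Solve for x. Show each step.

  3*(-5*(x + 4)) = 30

Step 1. [3*(-5*(x + 4)) = 30] 3 out front; divide by 3, so div: -5*(x + 4) = 10.
Step 2. [-5*(x + 4) = 10] -5 out front; divide by -5. So div: x + 4 = -2.
Step 3. [x + 4 = -2] the outer +4 inverts by subtracting 4, so sub: x = -6.

Answer: x ∈ {-6}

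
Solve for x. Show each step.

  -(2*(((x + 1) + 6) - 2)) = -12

Step 1. [-(2*(((x + 1) + 6) - 2)) = -12] LHS negated; negate both sides ⇒ neg: 2*(((x + 1) + 6) - 2) = 12.
Step 2. [2*(((x + 1) + 6) - 2) = 12] leading coefficient 2: divide by 2. So div: ((x + 1) + 6) - 2 = 6.
Step 3. [((x + 1) + 6) - 2 = 6] add 2: x sits inside (… - 2). So sub: (x + 1) + 6 = 8.
Step 4. [(x + 1) + 6 = 8] peel the +6: subtract 6 from each side ⇒ sub: x + 1 = 2.
Step 5. [x + 1 = 2] subtract 1: x sits inside (… + 1), so sub: x = 1.

Answer: x ∈ {1}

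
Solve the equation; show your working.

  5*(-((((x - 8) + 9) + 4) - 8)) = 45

Step 1. [5*(-((((x - 8) + 9) + 4) - 8)) = 45] LHS = 5·(…); ÷5 both sides, so div: -((((x - 8) + 9) + 4) - 8) = 9.
Step 2. [-((((x - 8) + 9) + 4) - 8) = 9] flip signs both sides. So neg: (((x - 8) + 9) + 4) - 8 = -9.
Step 3. [(((x - 8) + 9) + 4) - 8 = -9] peel the -8: add 8 from each side. So sub: ((x - 8) + 9) + 4 = -1.
Step 4. [((x - 8) + 9) + 4 = -1] 4 comes off first (subtract 4), so sub: (x - 8) + 9 = -5.
Step 5. [(x - 8) + 9 = -5] +9 is outermost — subtract 9 both sides, so sub: x - 8 = -14.
Step 6. [x - 8 = -14] peel the -8: add 8 from each side ⇒ sub: x = -6.

Answer: x ∈ {-6}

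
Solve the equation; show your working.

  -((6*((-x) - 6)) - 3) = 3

Step 1. [-((6*((-x) - 6)) - 3) = 3] flip signs both sides ⇒ neg: (6*((-x) - 6)) - 3 = -3.
Step 2. [(6*((-x) - 6)) - 3 = -3] peel the -3: add 3 from each side, so sub: 6*((-x) - 6) = 0.
Step 3. [6*((-x) - 6) = 0] LHS = 6·(…); ÷6 both sides, so div: (-x) - 6 = 0.
Step 4. [(-x) - 6 = 0] the outer -6 inverts by adding 6 ⇒ sub: -x = 6.
Step 5. [-x = 6] LHS negated; negate both sides. So neg: x = -6.

Answer: x ∈ {-6}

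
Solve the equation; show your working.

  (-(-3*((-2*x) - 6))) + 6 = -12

Step 1. [(-(-3*((-2*x) - 6))) + 6 = -12] peel the +6: subtract 6 from each side. So sub: -(-3*((-2*x) - 6)) = -18.
Step 2. [-(-3*((-2*x) - 6)) = -18] flip signs both sides ⇒ neg: -3*((-2*x) - 6) = 18.
Step 3. [-3*((-2*x) - 6) = 18] leading coefficient -3: divide by -3, so div: (-2*x) - 6 = -6.
Step 4. [(-2*x) - 6 = -6] -2 divides every term; factor it out, so factor: x + 3 = 3.
Step 5. [x + 3 = 3] subtract 3: x sits inside (… + 3) ⇒ sub: x = 0.

Answer: x ∈ {0}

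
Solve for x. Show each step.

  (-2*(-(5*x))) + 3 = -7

Step 1. [(-2*(-(5*x))) + 3 = -7] the outer +3 inverts by subtracting 3 ⇒ sub: -2*(-(5*x)) = -10.
Step 2. [-2*(-(5*x)) = -10] leading coefficient -2: divide by -2. So div: -(5*x) = 5.
Step 3. [-(5*x) = 5] LHS negated; negate both sides ⇒ neg: 5*x = -5.
Step 4. [5*x = -5] 5 out front; divide by 5, so div: x = -1.

Answer: x ∈ {-1}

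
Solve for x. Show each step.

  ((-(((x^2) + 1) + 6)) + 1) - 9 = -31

Step 1. [((-(((x^2) + 1) + 6)) + 1) - 9 = -31] -9 is outermost — add 9 both sides. So sub: (-(((x^2) + 1) + 6)) + 1 = -22.
Step 2. [(-(((x^2) + 1) + 6)) + 1 = -22] subtract 1: x sits inside (… + 1). So sub: -(((x^2) + 1) + 6) = -23.
Step 3. [-(((x^2) + 1) + 6) = -23] flip signs both sides ⇒ neg: ((x^2) + 1) + 6 = 23.
Step 4. [((x^2) + 1) + 6 = 23] the outer +6 inverts by subtracting 6. So sub: (x^2) + 1 = 17.
Step 5. [(x^2) + 1 = 17] subtract 1: x sits inside (… + 1) ⇒ sub: x^2 = 16.
Step 6. [x^2 = 16] √ both sides: 16 ≥ 0 gives two branches ⇒ sqrt: x = 4 or -4.

Answer: x ∈ {-4, 4}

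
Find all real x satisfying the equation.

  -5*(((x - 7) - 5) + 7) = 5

Step 1. [-5*(((x - 7) - 5) + 7) = 5] leading coefficient -5: divide by -5. So div: ((x - 7) - 5) + 7 = -1.
Step 2. [((x - 7) - 5) + 7 = -1] subtract 7: x sits inside (… + 7) ⇒ sub: (x - 7) - 5 = -8.
Step 3. [(x - 7) - 5 = -8] add 5: x sits inside (… - 5). So sub: x - 7 = -3.
Step 4. [x - 7 = -3] peel the -7: add 7 from each side, so sub: x = 4.

Answer: x ∈ {4}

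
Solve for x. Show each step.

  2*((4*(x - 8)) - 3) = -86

Step 1. [2*((4*(x - 8)) - 3) = -86] LHS = 2·(…); ÷2 both sides ⇒ div: (4*(x - 8)) - 3 = -43.
Step 2. [(4*(x - 8)) - 3 = -43] peel the -3: add 3 from each side, so sub: 4*(x - 8) = -40.
Step 3. [4*(x - 8) = -40] 4·(inner) — divide through by 4. So div: x - 8 = -10.
Step 4. [x - 8 = -10] -8 is outermost — add 8 both sides, so sub: x = -2.

Answer: x ∈ {-2}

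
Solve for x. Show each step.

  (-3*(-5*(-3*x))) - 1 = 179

Step 1. [(-3*(-5*(-3*x))) - 1 = 179] the outer -1 inverts by adding 1. So sub: -3*(-5*(-3*x)) = 180.
Step 2. [-3*(-5*(-3*x)) = 180] divide by the outer -3, so div: -5*(-3*x) = -60.
Step 3. [-5*(-3*x) = -60] -5·(inner) — divide through by -5 ⇒ div: -3*x = 12.
Step 4. [-3*x = 12] divide by the outer -3. So div: x = -4.

Answer: x ∈ {-4}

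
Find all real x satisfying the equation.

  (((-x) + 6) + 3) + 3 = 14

Step 1. [(((-x) + 6) + 3) + 3 = 14] +3 is outermost — subtract 3 both sides, so sub: ((-x) + 6) + 3 = 11.
Step 2. [((-x) + 6) + 3 = 11] 3 comes off first (subtract 3) ⇒ sub: (-x) + 6 = 8.
Step 3. [(-x) + 6 = 8] peel the +6: subtract 6 from each side. So sub: -x = 2.
Step 4. [-x = 2] LHS negated; negate both sides, so neg: x = -2.

Answer: x ∈ {-2}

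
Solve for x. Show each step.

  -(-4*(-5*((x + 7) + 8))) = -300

Step 1. [-(-4*(-5*((x + 7) + 8))) = -300] leading − — multiply by −1, so neg: -4*(-5*((x + 7) + 8)) = 300.
Step 2. [-4*(-5*((x + 7) + 8)) = 300] -4 out front; divide by -4 ⇒ div: -5*((x + 7) + 8) = -75.
Step 3. [-5*((x + 7) + 8) = -75] leading coefficient -5: divide by -5, so div: (x + 7) + 8 = 15.
Step 4. [(x + 7) + 8 = 15] the outer +8 inverts by subtracting 8, so sub: x + 7 = 7.
Step 5. [x + 7 = 7] the outer +7 inverts by subtracting 7 ⇒ sub: x = 0.

Answer: x ∈ {0}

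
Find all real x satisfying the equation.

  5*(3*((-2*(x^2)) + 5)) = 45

Step 1. [5*(3*((-2*(x^2)) + 5)) = 45] divide by the outer 5, so div: 3*((-2*(x^2)) + 5) = 9.
Step 2. [3*((-2*(x^2)) + 5) = 9] 3 out front; divide by 3. So div: (-2*(x^2)) + 5 = 3.
Step 3. [(-2*(x^2)) + 5 = 3] 5 comes off first (subtract 5), so sub: -2*(x^2) = -2.
Step 4. [-2*(x^2) = -2] -2 out front; divide by -2. So div: x^2 = 1.
Step 5. [x^2 = 1] √ both sides: 1 ≥ 0 gives two branches, so sqrt: x = 1 or -1.

Answer: x ∈ {-1, 1}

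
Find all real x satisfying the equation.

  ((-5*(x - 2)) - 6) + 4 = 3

Step 1. [((-5*(x - 2)) - 6) + 4 = 3] 4 comes off first (subtract 4). So sub: (-5*(x - 2)) - 6 = -1.
Step 2. [(-5*(x - 2)) - 6 = -1] 6 comes off first (add 6), so sub: -5*(x - 2) = 5.
Step 3. [-5*(x - 2) = 5] -5 out front; divide by -5, so div: x - 2 = -1.
Step 4. [x - 2 = -1] the outer -2 inverts by adding 2 ⇒ sub: x = 1.

Answer: x ∈ {1}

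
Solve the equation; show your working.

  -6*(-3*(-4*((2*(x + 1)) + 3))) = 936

Step 1. [-6*(-3*(-4*((2*(x + 1)) + 3))) = 936] LHS = -6·(…); ÷-6 both sides. So div: -3*(-4*((2*(x + 1)) + 3)) = -156.
Step 2. [-3*(-4*((2*(x + 1)) + 3)) = -156] -3·(inner) — divide through by -3, so div: -4*((2*(x + 1)) + 3) = 52.
Step 3. [-4*((2*(x + 1)) + 3) = 52] -4·(inner) — divide through by -4. So div: (2*(x + 1)) + 3 = -13.
Step 4. [(2*(x + 1)) + 3 = -13] 3 comes off first (subtract 3). So sub: 2*(x + 1) = -16.
Step 5. [2*(x + 1) = -16] LHS = 2·(…); ÷2 both sides ⇒ div: x + 1 = -8.
Step 6. [x + 1 = -8] +1 is outermost — subtract 1 both sides, so sub: x = -9.

Answer: x ∈ {-9}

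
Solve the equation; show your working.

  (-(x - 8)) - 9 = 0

Step 1. [(-(x - 8)) - 9 = 0] the outer -9 inverts by adding 9. So sub: -(x - 8) = 9.
Step 2. [-(x - 8) = 9] flip signs both sides. So neg: x - 8 = -9.
Step 3. [x - 8 = -9] 8 comes off first (add 8). So sub: x = -1.

Answer: x ∈ {-1}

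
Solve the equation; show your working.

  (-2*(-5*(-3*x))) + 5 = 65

Step 1. [(-2*(-5*(-3*x))) + 5 = 65] peel the +5: subtract 5 from each side, so sub: -2*(-5*(-3*x)) = 60.
Step 2. [-2*(-5*(-3*x)) = 60] -2·(inner) — divide through by -2 ⇒ div: -5*(-3*x) = -30.
Step 3. [-5*(-3*x) = -30] leading coefficient -5: divide by -5 ⇒ div: -3*x = 6.
Step 4. [-3*x = 6] divide by the outer -3, so div: x = -2.

Answer: x ∈ {-2}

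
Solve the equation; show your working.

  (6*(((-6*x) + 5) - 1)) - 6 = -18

Step 1. [(6*(((-6*x) + 5) - 1)) - 6 = -18] -6 is outermost — add 6 both sides ⇒ sub: 6*(((-6*x) + 5) - 1) = -12.
Step 2. [6*(((-6*x) + 5) - 1) = -12] LHS = 6·(…); ÷6 both sides, so div: ((-6*x) + 5) - 1 = -2.
Step 3. [((-6*x) + 5) - 1 = -2] add 1: x sits inside (… - 1) ⇒ sub: (-6*x) + 5 = -1.
Step 4. [(-6*x) + 5 = -1] the outer +5 inverts by subtracting 5, so sub: -6*x = -6.
Step 5. [-6*x = -6] leading coefficient -6: divide by -6 ⇒ div: x = 1.

Answer: x ∈ {1}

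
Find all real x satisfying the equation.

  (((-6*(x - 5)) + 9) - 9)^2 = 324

Step 1. [(((-6*(x - 5)) + 9) - 9)^2 = 324] √ both sides: 324 ≥ 0 gives two branches, so sqrt: ((-6*(x - 5)) + 9) - 9 = 18 or -18.
Step 2. [((-6*(x - 5)) + 9) - 9 = 18 or -18] add 9: x sits inside (… - 9) ⇒ sub: (-6*(x - 5)) + 9 = 27 or -9.
Step 3. [(-6*(x - 5)) + 9 = 27 or -9] subtract 9: x sits inside (… + 9). So sub: -6*(x - 5) = 18 or -18.
Step 4. [-6*(x - 5) = 18 or -18] divide by the outer -6. So div: x - 5 = -3 or 3.
Step 5. [x - 5 = -3 or 3] 5 comes off first (add 5) ⇒ sub: x = 2 or 8.

Answer: x ∈ {2, 8}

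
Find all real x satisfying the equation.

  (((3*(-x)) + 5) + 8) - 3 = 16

Step 1. [(((3*(-x)) + 5) + 8) - 3 = 16] peel the -3: add 3 from each side. So sub: ((3*(-x)) + 5) + 8 = 19.
Step 2. [((3*(-x)) + 5) + 8 = 19] +8 is outermost — subtract 8 both sides ⇒ sub: (3*(-x)) + 5 = 11.
Step 3. [(3*(-x)) + 5 = 11] peel the +5: subtract 5 from each side ⇒ sub: 3*(-x) = 6.
Step 4. [3*(-x) = 6] leading coefficient 3: divide by 3. So div: -x = 2.
Step 5. [-x = 2] LHS negated; negate both sides, so neg: x = -2.

Answer: x ∈ {-2}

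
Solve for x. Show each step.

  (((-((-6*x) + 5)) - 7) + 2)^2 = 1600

Step 1. [(((-((-6*x) + 5)) - 7) + 2)^2 = 1600] 1600 ≥ 0, LHS is (·)² — take ±√. So sqrt: ((-((-6*x) + 5)) - 7) + 2 = 40 or -40.
Step 2. [((-((-6*x) + 5)) - 7) + 2 = 40 or -40] peel the +2: subtract 2 from each side. So sub: (-((-6*x) + 5)) - 7 = 38 or -42.
Step 3. [(-((-6*x) + 5)) - 7 = 38 or -42] add 7: x sits inside (… - 7), so sub: -((-6*x) + 5) = 45 or -35.
Step 4. [-((-6*x) + 5) = 45 or -35] leading − — multiply by −1. So neg: (-6*x) + 5 = -45 or 35.
Step 5. [(-6*x) + 5 = -45 or 35] +5 is outermost — subtract 5 both sides. So sub: -6*x = -50 or 30.
Step 6. [-6*x = -50 or 30] leading coefficient -6: divide by -6, so div: x = 25/3 or -5.

Answer: x ∈ {-5, 25/3}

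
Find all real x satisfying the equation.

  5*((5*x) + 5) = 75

Step 1. [5*((5*x) + 5) = 75] LHS = 5·(…); ÷5 both sides, so div: (5*x) + 5 = 15.
Step 2. [(5*x) + 5 = 15] +5 is outermost — subtract 5 both sides. So sub: 5*x = 10.
Step 3. [5*x = 10] 5·(inner) — divide through by 5, so div: x = 2.

Answer: x ∈ {2}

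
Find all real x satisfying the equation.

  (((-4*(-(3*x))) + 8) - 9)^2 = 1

Step 1. [(((-4*(-(3*x))) + 8) - 9)^2 = 1] 1 ≥ 0, LHS is (·)² — take ±√, so sqrt: ((-4*(-(3*x))) + 8) - 9 = 1 or -1.
Step 2. [((-4*(-(3*x))) + 8) - 9 = 1 or -1] the outer -9 inverts by adding 9. So sub: (-4*(-(3*x))) + 8 = 10 or 8.
Step 3. [(-4*(-(3*x))) + 8 = 10 or 8] 8 comes off first (subtract 8). So sub: -4*(-(3*x)) = 2 or 0.
Step 4. [-4*(-(3*x)) = 2 or 0] -4·(inner) — divide through by -4 ⇒ div: -(3*x) = -1/2 or 0.
Step 5. [-(3*x) = -1/2 or 0] flip signs both sides, so neg: 3*x = 1/2 or 0.
Step 6. [3*x = 1/2 or 0] 3·(inner) — divide through by 3, so div: x = 1/6 or 0.

Answer: x ∈ {0, 1/6}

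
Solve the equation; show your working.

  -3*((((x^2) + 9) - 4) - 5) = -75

Step 1. [-3*((((x^2) + 9) - 4) - 5) = -75] -3·(inner) — divide through by -3. So div: (((x^2) + 9) - 4) - 5 = 25.
Step 2. [(((x^2) + 9) - 4) - 5 = 25] 5 comes off first (add 5) ⇒ sub: ((x^2) + 9) - 4 = 30.
Step 3. [((x^2) + 9) - 4 = 30] the outer -4 inverts by adding 4. So sub: (x^2) + 9 = 34.
Step 4. [(x^2) + 9 = 34] 9 comes off first (subtract 9). So sub: x^2 = 25.
Step 5. [x^2 = 25] √ both sides: 25 ≥ 0 gives two branches, so sqrt: x = 5 or -5.

Answer: x ∈ {-5, 5}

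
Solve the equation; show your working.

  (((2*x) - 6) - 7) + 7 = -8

Step 1. [(((2*x) - 6) - 7) + 7 = -8] +7 is outermost — subtract 7 both sides. So sub: ((2*x) - 6) - 7 = -15.
Step 2. [((2*x) - 6) - 7 = -15] add 7: x sits inside (… - 7), so sub: (2*x) - 6 = -8.
Step 3. [(2*x) - 6 = -8] add 6: x sits inside (… - 6), so sub: 2*x = -2.
Step 4. [2*x = -2] LHS = 2·(…); ÷2 both sides. So div: x = -1.

Answer: x ∈ {-1}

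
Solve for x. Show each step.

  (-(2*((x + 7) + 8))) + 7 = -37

Step 1. [(-(2*((x + 7) + 8))) + 7 = -37] subtract 7: x sits inside (… + 7), so sub: -(2*((x + 7) + 8)) = -44.
Step 2. [-(2*((x + 7) + 8)) = -44] leading − — multiply by −1 ⇒ neg: 2*((x + 7) + 8) = 44.
Step 3. [2*((x + 7) + 8) = 44] divide by the outer 2. So div: (x + 7) + 8 = 22.
Step 4. [(x + 7) + 8 = 22] peel the +8: subtract 8 from each side ⇒ sub: x + 7 = 14.
Step 5. [x + 7 = 14] +7 is outermost — subtract 7 both sides ⇒ sub: x = 7.

Answer: x ∈ {7}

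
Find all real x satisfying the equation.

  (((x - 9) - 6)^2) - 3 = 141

Step 1. [(((x - 9) - 6)^2) - 3 = 141] 3 comes off first (add 3). So sub: ((x - 9) - 6)^2 = 144.
Step 2. [((x - 9) - 6)^2 = 144] 144 ≥ 0, LHS is (·)² — take ±√. So sqrt: (x - 9) - 6 = 12 or -12.
Step 3. [(x - 9) - 6 = 12 or -12] peel the -6: add 6 from each side. So sub: x - 9 = 18 or -6.
Step 4. [x - 9 = 18 or -6] -9 is outermost — add 9 both sides. So sub: x = 27 or 3.

Answer: x ∈ {3, 27}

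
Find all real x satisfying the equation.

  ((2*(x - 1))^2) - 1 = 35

Step 1. [((2*(x - 1))^2) - 1 = 35] -1 is outermost — add 1 both sides ⇒ sub: (2*(x - 1))^2 = 36.
Step 2. [(2*(x - 1))^2 = 36] 36 ≥ 0, LHS is (·)² — take ±√. So sqrt: 2*(x - 1) = 6 or -6.
Step 3. [2*(x - 1) = 6 or -6] divide by the outer 2, so div: x - 1 = 3 or -3.
Step 4. [x - 1 = 3 or -3] add 1: x sits inside (… - 1), so sub: x = 4 or -2.

Answer: x ∈ {-2, 4}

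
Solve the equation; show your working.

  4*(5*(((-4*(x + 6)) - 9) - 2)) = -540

Step 1. [4*(5*(((-4*(x + 6)) - 9) - 2)) = -540] LHS = 4·(…); ÷4 both sides, so div: 5*(((-4*(x + 6)) - 9) - 2) = -135.
Step 2. [5*(((-4*(x + 6)) - 9) - 2) = -135] 5 out front; divide by 5, so div: ((-4*(x + 6)) - 9) - 2 = -27.
Step 3. [((-4*(x + 6)) - 9) - 2 = -27] add 2: x sits inside (… - 2) ⇒ sub: (-4*(x + 6)) - 9 = -25.
Step 4. [(-4*(x + 6)) - 9 = -25] add 9: x sits inside (… - 9). So sub: -4*(x + 6) = -16.
Step 5. [-4*(x + 6) = -16] -4 out front; divide by -4. So div: x + 6 = 4.
Step 6. [x + 6 = 4] subtract 6: x sits inside (… + 6) ⇒ sub: x = -2.

Answer: x ∈ {-2}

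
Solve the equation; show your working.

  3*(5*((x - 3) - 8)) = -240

Step 1. [3*(5*((x - 3) - 8)) = -240] divide by the outer 3, so div: 5*((x - 3) - 8) = -80.
Step 2. [5*((x - 3) - 8) = -80] divide by the outer 5, so div: (x - 3) - 8 = -16.
Step 3. [(x - 3) - 8 = -16] 8 comes off first (add 8). So sub: x - 3 = -8.
Step 4. [x - 3 = -8] -3 is outermost — add 3 both sides. So sub: x = -5.

Answer: x ∈ {-5}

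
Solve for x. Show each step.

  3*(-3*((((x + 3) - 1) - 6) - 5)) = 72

Step 1. [3*(-3*((((x + 3) - 1) - 6) - 5)) = 72] 3 out front; divide by 3, so div: -3*((((x + 3) - 1) - 6) - 5) = 24.
Step 2. [-3*((((x + 3) - 1) - 6) - 5) = 24] divide by the outer -3, so div: (((x + 3) - 1) - 6) - 5 = -8.
Step 3. [(((x + 3) - 1) - 6) - 5 = -8] 5 comes off first (add 5). So sub: ((x + 3) - 1) - 6 = -3.
Step 4. [((x + 3) - 1) - 6 = -3] peel the -6: add 6 from each side, so sub: (x + 3) - 1 = 3.
Step 5. [(x + 3) - 1 = 3] peel the -1: add 1 from each side. So sub: x + 3 = 4.
Step 6. [x + 3 = 4] 3 comes off first (subtract 3), so sub: x = 1.

Answer: x ∈ {1}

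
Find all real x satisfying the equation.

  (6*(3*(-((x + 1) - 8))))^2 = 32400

Step 1. [(6*(3*(-((x + 1) - 8))))^2 = 32400] √ both sides: 32400 ≥ 0 gives two branches ⇒ sqrt: 6*(3*(-((x + 1) - 8))) = 180 or -180.
Step 2. [6*(3*(-((x + 1) - 8))) = 180 or -180] LHS = 6·(…); ÷6 both sides, so div: 3*(-((x + 1) - 8)) = 30 or -30.
Step 3. [3*(-((x + 1) - 8)) = 30 or -30] divide by the outer 3 ⇒ div: -((x + 1) - 8) = 10 or -10.
Step 4. [-((x + 1) - 8) = 10 or -10] LHS negated; negate both sides ⇒ neg: (x + 1) - 8 = -10 or 10.
Step 5. [(x + 1) - 8 = -10 or 10] 8 comes off first (add 8) ⇒ sub: x + 1 = -2 or 18.
Step 6. [x + 1 = -2 or 18] +1 is outermost — subtract 1 both sides, so sub: x = -3 or 17.

Answer: x ∈ {-3, 17}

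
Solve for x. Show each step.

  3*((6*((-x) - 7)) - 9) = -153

Step 1. [3*((6*((-x) - 7)) - 9) = -153] LHS = 3·(…); ÷3 both sides. So div: (6*((-x) - 7)) - 9 = -51.
Step 2. [(6*((-x) - 7)) - 9 = -51] the outer -9 inverts by adding 9 ⇒ sub: 6*((-x) - 7) = -42.
Step 3. [6*((-x) - 7) = -42] leading coefficient 6: divide by 6. So div: (-x) - 7 = -7.
Step 4. [(-x) - 7 = -7] the outer -7 inverts by adding 7. So sub: -x = 0.
Step 5. [-x = 0] leading − — multiply by −1. So neg: x = 0.

Answer: x ∈ {0}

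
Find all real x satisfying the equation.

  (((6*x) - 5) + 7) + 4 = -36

Step 1. [(((6*x) - 5) + 7) + 4 = -36] subtract 4: x sits inside (… + 4). So sub: ((6*x) - 5) + 7 = -40.
Step 2. [((6*x) - 5) + 7 = -40] +7 is outermost — subtract 7 both sides. So sub: (6*x) - 5 = -47.
Step 3. [(6*x) - 5 = -47] peel the -5: add 5 from each side, so sub: 6*x = -42.
Step 4. [6*x = -42] leading coefficient 6: divide by 6 ⇒ div: x = -7.

Answer: x ∈ {-7}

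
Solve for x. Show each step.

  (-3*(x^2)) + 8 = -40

Step 1. [(-3*(x^2)) + 8 = -40] +8 is outermost — subtract 8 both sides ⇒ sub: -3*(x^2) = -48.
Step 2. [-3*(x^2) = -48] leading coefficient -3: divide by -3, so div: x^2 = 16.
Step 3. [x^2 = 16] √ both sides: 16 ≥ 0 gives two branches ⇒ sqrt: x = 4 or -4.

Answer: x ∈ {-4, 4}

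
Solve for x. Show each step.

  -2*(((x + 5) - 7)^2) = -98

Step 1. [-2*(((x + 5) - 7)^2) = -98] leading coefficient -2: divide by -2. So div: ((x + 5) - 7)^2 = 49.
Step 2. [((x + 5) - 7)^2 = 49] 49 ≥ 0, LHS is (·)² — take ±√ ⇒ sqrt: (x + 5) - 7 = 7 or -7.
Step 3. [(x + 5) - 7 = 7 or -7] add 7: x sits inside (… - 7) ⇒ sub: x + 5 = 14 or 0.
Step 4. [x + 5 = 14 or 0] the outer +5 inverts by subtracting 5. So sub: x = 9 or -5.

Answer: x ∈ {-5, 9}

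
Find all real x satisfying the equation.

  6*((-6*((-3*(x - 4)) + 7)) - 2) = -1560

Step 1. [6*((-6*((-3*(x - 4)) + 7)) - 2) = -1560] 6 out front; divide by 6. So div: (-6*((-3*(x - 4)) + 7)) - 2 = -260.
Step 2. [(-6*((-3*(x - 4)) + 7)) - 2 = -260] peel the -2: add 2 from each side, so sub: -6*((-3*(x - 4)) + 7) = -258.
Step 3. [-6*((-3*(x - 4)) + 7) = -258] -6 out front; divide by -6 ⇒ div: (-3*(x - 4)) + 7 = 43.
Step 4. [(-3*(x - 4)) + 7 = 43] the outer +7 inverts by subtracting 7. So sub: -3*(x - 4) = 36.
Step 5. [-3*(x - 4) = 36] LHS = -3·(…); ÷-3 both sides. So div: x - 4 = -12.
Step 6. [x - 4 = -12] the outer -4 inverts by adding 4 ⇒ sub: x = -8.

Answer: x ∈ {-8}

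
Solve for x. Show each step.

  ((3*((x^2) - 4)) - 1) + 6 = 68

Step 1. [((3*((x^2) - 4)) - 1) + 6 = 68] subtract 6: x sits inside (… + 6). So sub: (3*((x^2) - 4)) - 1 = 62.
Step 2. [(3*((x^2) - 4)) - 1 = 62] peel the -1: add 1 from each side, so sub: 3*((x^2) - 4) = 63.
Step 3. [3*((x^2) - 4) = 63] 3·(inner) — divide through by 3, so div: (x^2) - 4 = 21.
Step 4. [(x^2) - 4 = 21] peel the -4: add 4 from each side, so sub: x^2 = 25.
Step 5. [x^2 = 25] √ both sides: 25 ≥ 0 gives two branches. So sqrt: x = 5 or -5.

Answer: x ∈ {-5, 5}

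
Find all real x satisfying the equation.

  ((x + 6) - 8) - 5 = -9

Step 1. [((x + 6) - 8) - 5 = -9] add 5: x sits inside (… - 5), so sub: (x + 6) - 8 = -4.
Step 2. [(x + 6) - 8 = -4] -8 is outermost — add 8 both sides, so sub: x + 6 = 4.
Step 3. [x + 6 = 4] subtract 6: x sits inside (… + 6) ⇒ sub: x = -2.

Answer: x ∈ {-2}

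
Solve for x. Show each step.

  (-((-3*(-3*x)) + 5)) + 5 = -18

Step 1. [(-((-3*(-3*x)) + 5)) + 5 = -18] the outer +5 inverts by subtracting 5. So sub: -((-3*(-3*x)) + 5) = -23.
Step 2. [-((-3*(-3*x)) + 5) = -23] leading − — multiply by −1, so neg: (-3*(-3*x)) + 5 = 23.
Step 3. [(-3*(-3*x)) + 5 = 23] the outer +5 inverts by subtracting 5. So sub: -3*(-3*x) = 18.
Step 4. [-3*(-3*x) = 18] LHS = -3·(…); ÷-3 both sides. So div: -3*x = -6.
Step 5. [-3*x = -6] -3·(inner) — divide through by -3, so div: x = 2.

Answer: x ∈ {2}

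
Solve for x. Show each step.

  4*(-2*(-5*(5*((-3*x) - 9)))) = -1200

Step 1. [4*(-2*(-5*(5*((-3*x) - 9)))) = -1200] 4 out front; divide by 4, so div: -2*(-5*(5*((-3*x) - 9))) = -300.
Step 2. [-2*(-5*(5*((-3*x) - 9))) = -300] leading coefficient -2: divide by -2, so div: -5*(5*((-3*x) - 9)) = 150.
Step 3. [-5*(5*((-3*x) - 9)) = 150] LHS = -5·(…); ÷-5 both sides ⇒ div: 5*((-3*x) - 9) = -30.
Step 4. [5*((-3*x) - 9) = -30] 5·(inner) — divide through by 5. So div: (-3*x) - 9 = -6.
Step 5. [(-3*x) - 9 = -6] add 9: x sits inside (… - 9). So sub: -3*x = 3.
Step 6. [-3*x = 3] -3 out front; divide by -3. So div: x = -1.

Answer: x ∈ {-1}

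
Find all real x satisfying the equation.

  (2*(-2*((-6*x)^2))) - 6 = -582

Step 1. [(2*(-2*((-6*x)^2))) - 6 = -582] 6 comes off first (add 6), so sub: 2*(-2*((-6*x)^2)) = -576.
Step 2. [2*(-2*((-6*x)^2)) = -576] LHS = 2·(…); ÷2 both sides, so div: -2*((-6*x)^2) = -288.
Step 3. [-2*((-6*x)^2) = -288] -2 out front; divide by -2 ⇒ div: (-6*x)^2 = 144.
Step 4. [(-6*x)^2 = 144] 144 ≥ 0, LHS is (·)² — take ±√, so sqrt: -6*x = 12 or -12.
Step 5. [-6*x = 12 or -12] -6·(inner) — divide through by -6, so div: x = -2 or 2.

Answer: x ∈ {-2, 2}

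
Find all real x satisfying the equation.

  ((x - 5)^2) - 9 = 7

Step 1. [((x - 5)^2) - 9 = 7] the outer -9 inverts by adding 9, so sub: (x - 5)^2 = 16.
Step 2. [(x - 5)^2 = 16] √ both sides: 16 ≥ 0 gives two branches ⇒ sqrt: x - 5 = 4 or -4.
Step 3. [x - 5 = 4 or -4] -5 is outermost — add 5 both sides. So sub: x = 9 or 1.

Answer: x ∈ {1, 9}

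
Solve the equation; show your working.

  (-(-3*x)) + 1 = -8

Step 1. [(-(-3*x)) + 1 = -8] +1 is outermost — subtract 1 both sides. So sub: -(-3*x) = -9.
Step 2. [-(-3*x) = -9] LHS negated; negate both sides. So neg: -3*x = 9.
Step 3. [-3*x = 9] LHS = -3·(…); ÷-3 both sides, so div: x = -3.

Answer: x ∈ {-3}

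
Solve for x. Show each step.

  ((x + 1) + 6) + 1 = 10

Step 1. [((x + 1) + 6) + 1 = 10] peel the +1: subtract 1 from each side, so sub: (x + 1) + 6 = 9.
Step 2. [(x + 1) + 6 = 9] subtract 6: x sits inside (… + 6), so sub: x + 1 = 3.
Step 3. [x + 1 = 3] peel the +1: subtract 1 from each side. So sub: x = 2.

Answer: x ∈ {2}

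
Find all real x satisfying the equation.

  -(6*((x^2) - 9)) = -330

Step 1. [-(6*((x^2) - 9)) = -330] flip signs both sides. So neg: 6*((x^2) - 9) = 330.
Step 2. [6*((x^2) - 9) = 330] leading coefficient 6: divide by 6, so div: (x^2) - 9 = 55.
Step 3. [(x^2) - 9 = 55] the outer -9 inverts by adding 9. So sub: x^2 = 64.
Step 4. [x^2 = 64] 64 ≥ 0, LHS is (·)² — take ±√, so sqrt: x = 8 or -8.

Answer: x ∈ {-8, 8}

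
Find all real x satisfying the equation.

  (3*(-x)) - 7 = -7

Step 1. [(3*(-x)) - 7 = -7] -7 is outermost — add 7 both sides ⇒ sub: 3*(-x) = 0.
Step 2. [3*(-x) = 0] 3·(inner) — divide through by 3 ⇒ div: -x = 0.
Step 3. [-x = 0] leading − — multiply by −1 ⇒ neg: x = 0.

Answer: x ∈ {0}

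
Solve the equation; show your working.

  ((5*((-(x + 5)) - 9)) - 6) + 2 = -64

Step 1. [((5*((-(x + 5)) - 9)) - 6) + 2 = -64] the outer +2 inverts by subtracting 2. So sub: (5*((-(x + 5)) - 9)) - 6 = -66.
Step 2. [(5*((-(x + 5)) - 9)) - 6 = -66] peel the -6: add 6 from each side, so sub: 5*((-(x + 5)) - 9) = -60.
Step 3. [5*((-(x + 5)) - 9) = -60] 5 out front; divide by 5, so div: (-(x + 5)) - 9 = -12.
Step 4. [(-(x + 5)) - 9 = -12] peel the -9: add 9 from each side, so sub: -(x + 5) = -3.
Step 5. [-(x + 5) = -3] flip signs both sides ⇒ neg: x + 5 = 3.
Step 6. [x + 5 = 3] subtract 5: x sits inside (… + 5), so sub: x = -2.

Answer: x ∈ {-2}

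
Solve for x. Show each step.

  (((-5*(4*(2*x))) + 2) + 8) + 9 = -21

Step 1. [(((-5*(4*(2*x))) + 2) + 8) + 9 = -21] peel the +9: subtract 9 from each side. So sub: ((-5*(4*(2*x))) + 2) + 8 = -30.
Step 2. [((-5*(4*(2*x))) + 2) + 8 = -30] the outer +8 inverts by subtracting 8, so sub: (-5*(4*(2*x))) + 2 = -38.
Step 3. [(-5*(4*(2*x))) + 2 = -38] +2 is outermost — subtract 2 both sides ⇒ sub: -5*(4*(2*x)) = -40.
Step 4. [-5*(4*(2*x)) = -40] -5·(inner) — divide through by -5, so div: 4*(2*x) = 8.
Step 5. [4*(2*x) = 8] LHS = 4·(…); ÷4 both sides ⇒ div: 2*x = 2.
Step 6. [2*x = 2] 2·(inner) — divide through by 2. So div: x = 1.

Answer: x ∈ {1}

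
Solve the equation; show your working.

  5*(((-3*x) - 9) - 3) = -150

Step 1. [5*(((-3*x) - 9) - 3) = -150] leading coefficient 5: divide by 5 ⇒ div: ((-3*x) - 9) - 3 = -30.
Step 2. [((-3*x) - 9) - 3 = -30] 3 comes off first (add 3). So sub: (-3*x) - 9 = -27.
Step 3. [(-3*x) - 9 = -27] -3 divides every term; factor it out. So factor: x + 3 = 9.
Step 4. [x + 3 = 9] subtract 3: x sits inside (… + 3), so sub: x = 6.

Answer: x ∈ {6}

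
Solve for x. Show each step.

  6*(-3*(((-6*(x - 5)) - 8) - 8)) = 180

Step 1. [6*(-3*(((-6*(x - 5)) - 8) - 8)) = 180] divide by the outer 6, so div: -3*(((-6*(x - 5)) - 8) - 8) = 30.
Step 2. [-3*(((-6*(x - 5)) - 8) - 8) = 30] leading coefficient -3: divide by -3 ⇒ div: ((-6*(x - 5)) - 8) - 8 = -10.
Step 3. [((-6*(x - 5)) - 8) - 8 = -10] peel the -8: add 8 from each side. So sub: (-6*(x - 5)) - 8 = -2.
Step 4. [(-6*(x - 5)) - 8 = -2] the outer -8 inverts by adding 8 ⇒ sub: -6*(x - 5) = 6.
Step 5. [-6*(x - 5) = 6] -6 out front; divide by -6 ⇒ div: x - 5 = -1.
Step 6. [x - 5 = -1] peel the -5: add 5 from each side ⇒ sub: x = 4.

Answer: x ∈ {4}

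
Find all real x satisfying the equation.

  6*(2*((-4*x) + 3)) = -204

Step 1. [6*(2*((-4*x) + 3)) = -204] leading coefficient 6: divide by 6 ⇒ div: 2*((-4*x) + 3) = -34.
Step 2. [2*((-4*x) + 3) = -34] leading coefficient 2: divide by 2, so div: (-4*x) + 3 = -17.
Step 3. [(-4*x) + 3 = -17] the outer +3 inverts by subtracting 3 ⇒ sub: -4*x = -20.
Step 4. [-4*x = -20] leading coefficient -4: divide by -4. So div: x = 5.

Answer: x ∈ {5}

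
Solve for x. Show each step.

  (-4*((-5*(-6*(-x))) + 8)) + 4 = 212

Step 1. [(-4*((-5*(-6*(-x))) + 8)) + 4 = 212] the outer +4 inverts by subtracting 4. So sub: -4*((-5*(-6*(-x))) + 8) = 208.
Step 2. [-4*((-5*(-6*(-x))) + 8) = 208] leading coefficient -4: divide by -4 ⇒ div: (-5*(-6*(-x))) + 8 = -52.
Step 3. [(-5*(-6*(-x))) + 8 = -52] 8 comes off first (subtract 8) ⇒ sub: -5*(-6*(-x)) = -60.
Step 4. [-5*(-6*(-x)) = -60] LHS = -5·(…); ÷-5 both sides ⇒ div: -6*(-x) = 12.
Step 5. [-6*(-x) = 12] leading coefficient -6: divide by -6, so div: -x = -2.
Step 6. [-x = -2] flip signs both sides, so neg: x = 2.

Answer: x ∈ {2}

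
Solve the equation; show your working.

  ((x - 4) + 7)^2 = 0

Step 1. [((x - 4) + 7)^2 = 0] 0 ≥ 0, LHS is (·)² — take ±√. So sqrt: (x - 4) + 7 = 0.
Step 2. [(x - 4) + 7 = 0] the outer +7 inverts by subtracting 7. So sub: x - 4 = -7.
Step 3. [x - 4 = -7] add 4: x sits inside (… - 4). So sub: x = -3.

Answer: x ∈ {-3}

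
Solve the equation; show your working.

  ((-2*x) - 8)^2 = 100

Step 1. [((-2*x) - 8)^2 = 100] LHS squared, RHS 100 ≥ 0: apply √ (±). So sqrt: (-2*x) - 8 = 10 or -10.
Step 2. [(-2*x) - 8 = 10 or -10] -2 divides every term; factor it out. So factor: x + 4 = -5 or 5.
Step 3. [x + 4 = -5 or 5] peel the +4: subtract 4 from each side. So sub: x = -9 or 1.

Answer: x ∈ {-9, 1}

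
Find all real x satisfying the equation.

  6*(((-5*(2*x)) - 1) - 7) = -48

Step 1. [6*(((-5*(2*x)) - 1) - 7) = -48] divide by the outer 6 ⇒ div: ((-5*(2*x)) - 1) - 7 = -8.
Step 2. [((-5*(2*x)) - 1) - 7 = -8] peel the -7: add 7 from each side, so sub: (-5*(2*x)) - 1 = -1.
Step 3. [(-5*(2*x)) - 1 = -1] -1 is outermost — add 1 both sides, so sub: -5*(2*x) = 0.
Step 4. [-5*(2*x) = 0] leading coefficient -5: divide by -5 ⇒ div: 2*x = 0.
Step 5. [2*x = 0] LHS = 2·(…); ÷2 both sides, so div: x = 0.

Answer: x ∈ {0}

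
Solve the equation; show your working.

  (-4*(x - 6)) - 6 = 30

Step 1. [(-4*(x - 6)) - 6 = 30] the outer -6 inverts by adding 6 ⇒ sub: -4*(x - 6) = 36.
Step 2. [-4*(x - 6) = 36] leading coefficient -4: divide by -4, so div: x - 6 = -9.
Step 3. [x - 6 = -9] the outer -6 inverts by adding 6 ⇒ sub: x = -3.

Answer: x ∈ {-3}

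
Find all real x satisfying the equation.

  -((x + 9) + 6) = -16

Step 1. [-((x + 9) + 6) = -16] leading − — multiply by −1 ⇒ neg: (x + 9) + 6 = 16.
Step 2. [(x + 9) + 6 = 16] 6 comes off first (subtract 6) ⇒ sub: x + 9 = 10.
Step 3. [x + 9 = 10] the outer +9 inverts by subtracting 9 ⇒ sub: x = 1.

Answer: x ∈ {1}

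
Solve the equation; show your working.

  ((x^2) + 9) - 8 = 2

Step 1. [((x^2) + 9) - 8 = 2] add 8: x sits inside (… - 8) ⇒ sub: (x^2) + 9 = 10.
Step 2. [(x^2) + 9 = 10] the outer +9 inverts by subtracting 9. So sub: x^2 = 1.
Step 3. [x^2 = 1] √ both sides: 1 ≥ 0 gives two branches ⇒ sqrt: x = 1 or -1.

Answer: x ∈ {-1, 1}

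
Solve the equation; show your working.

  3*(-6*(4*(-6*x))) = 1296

Step 1. [3*(-6*(4*(-6*x))) = 1296] 3 out front; divide by 3, so div: -6*(4*(-6*x)) = 432.
Step 2. [-6*(4*(-6*x)) = 432] divide by the outer -6. So div: 4*(-6*x) = -72.
Step 3. [4*(-6*x) = -72] 4·(inner) — divide through by 4 ⇒ div: -6*x = -18.
Step 4. [-6*x = -18] leading coefficient -6: divide by -6, so div: x = 3.

Answer: x ∈ {3}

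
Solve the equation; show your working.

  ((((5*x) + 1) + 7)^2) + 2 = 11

Step 1. [((((5*x) + 1) + 7)^2) + 2 = 11] the outer +2 inverts by subtracting 2, so sub: (((5*x) + 1) + 7)^2 = 9.
Step 2. [(((5*x) + 1) + 7)^2 = 9] √ both sides: 9 ≥ 0 gives two branches. So sqrt: ((5*x) + 1) + 7 = 3 or -3.
Step 3. [((5*x) + 1) + 7 = 3 or -3] 7 comes off first (subtract 7) ⇒ sub: (5*x) + 1 = -4 or -10.
Step 4. [(5*x) + 1 = -4 or -10] 1 comes off first (subtract 1) ⇒ sub: 5*x = -5 or -11.
Step 5. [5*x = -5 or -11] divide by the outer 5. So div: x = -1 or -11/5.

Answer: x ∈ {-11/5, -1}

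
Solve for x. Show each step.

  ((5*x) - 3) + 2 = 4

Step 1. [((5*x) - 3) + 2 = 4] 2 comes off first (subtract 2), so sub: (5*x) - 3 = 2.
Step 2. [(5*x) - 3 = 2] peel the -3: add 3 from each side, so sub: 5*x = 5.
Step 3. [5*x = 5] divide by the outer 5, so div: x = 1.

Answer: x ∈ {1}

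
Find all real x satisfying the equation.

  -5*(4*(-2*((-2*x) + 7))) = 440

Step 1. [-5*(4*(-2*((-2*x) + 7))) = 440] LHS = -5·(…); ÷-5 both sides, so div: 4*(-2*((-2*x) + 7)) = -88.
Step 2. [4*(-2*((-2*x) + 7)) = -88] 4 out front; divide by 4 ⇒ div: -2*((-2*x) + 7) = -22.
Step 3. [-2*((-2*x) + 7) = -22] -2 out front; divide by -2. So div: (-2*x) + 7 = 11.
Step 4. [(-2*x) + 7 = 11] +7 is outermost — subtract 7 both sides. So sub: -2*x = 4.
Step 5. [-2*x = 4] -2·(inner) — divide through by -2 ⇒ div: x = -2.

Answer: x ∈ {-2}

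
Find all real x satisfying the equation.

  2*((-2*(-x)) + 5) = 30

Step 1. [2*((-2*(-x)) + 5) = 30] LHS = 2·(…); ÷2 both sides, so div: (-2*(-x)) + 5 = 15.
Step 2. [(-2*(-x)) + 5 = 15] 5 comes off first (subtract 5), so sub: -2*(-x) = 10.
Step 3. [-2*(-x) = 10] leading coefficient -2: divide by -2, so div: -x = -5.
Step 4. [-x = -5] LHS negated; negate both sides ⇒ neg: x = 5.

Answer: x ∈ {5}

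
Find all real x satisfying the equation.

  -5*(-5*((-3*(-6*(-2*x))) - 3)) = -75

Step 1. [-5*(-5*((-3*(-6*(-2*x))) - 3)) = -75] -5 out front; divide by -5, so div: -5*((-3*(-6*(-2*x))) - 3) = 15.
Step 2. [-5*((-3*(-6*(-2*x))) - 3) = 15] -5·(inner) — divide through by -5, so div: (-3*(-6*(-2*x))) - 3 = -3.
Step 3. [(-3*(-6*(-2*x))) - 3 = -3] -3 divides every term; factor it out ⇒ factor: (-6*(-2*x)) + 1 = 1.
Step 4. [(-6*(-2*x)) + 1 = 1] +1 is outermost — subtract 1 both sides, so sub: -6*(-2*x) = 0.
Step 5. [-6*(-2*x) = 0] leading coefficient -6: divide by -6. So div: -2*x = 0.
Step 6. [-2*x = 0] -2 out front; divide by -2, so div: x = 0.

Answer: x ∈ {0}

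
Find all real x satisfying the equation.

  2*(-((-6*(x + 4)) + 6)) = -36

Step 1. [2*(-((-6*(x + 4)) + 6)) = -36] 2 out front; divide by 2 ⇒ div: -((-6*(x + 4)) + 6) = -18.
Step 2. [-((-6*(x + 4)) + 6) = -18] flip signs both sides. So neg: (-6*(x + 4)) + 6 = 18.
Step 3. [(-6*(x + 4)) + 6 = 18] peel the +6: subtract 6 from each side ⇒ sub: -6*(x + 4) = 12.
Step 4. [-6*(x + 4) = 12] LHS = -6·(…); ÷-6 both sides ⇒ div: x + 4 = -2.
Step 5. [x + 4 = -2] the outer +4 inverts by subtracting 4. So sub: x = -6.

Answer: x ∈ {-6}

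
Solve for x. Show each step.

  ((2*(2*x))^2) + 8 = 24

Step 1. [((2*(2*x))^2) + 8 = 24] subtract 8: x sits inside (… + 8). So sub: (2*(2*x))^2 = 16.
Step 2. [(2*(2*x))^2 = 16] √ both sides: 16 ≥ 0 gives two branches ⇒ sqrt: 2*(2*x) = 4 or -4.
Step 3. [2*(2*x) = 4 or -4] LHS = 2·(…); ÷2 both sides, so div: 2*x = 2 or -2.
Step 4. [2*x = 2 or -2] 2 out front; divide by 2 ⇒ div: x = 1 or -1.

Answer: x ∈ {-1, 1}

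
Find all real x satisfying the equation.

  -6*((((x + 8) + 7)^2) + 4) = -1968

Step 1. [-6*((((x + 8) + 7)^2) + 4) = -1968] divide by the outer -6 ⇒ div: (((x + 8) + 7)^2) + 4 = 328.
Step 2. [(((x + 8) + 7)^2) + 4 = 328] the outer +4 inverts by subtracting 4, so sub: ((x + 8) + 7)^2 = 324.
Step 3. [((x + 8) + 7)^2 = 324] 324 ≥ 0, LHS is (·)² — take ±√. So sqrt: (x + 8) + 7 = 18 or -18.
Step 4. [(x + 8) + 7 = 18 or -18] +7 is outermost — subtract 7 both sides, so sub: x + 8 = 11 or -25.
Step 5. [x + 8 = 11 or -25] peel the +8: subtract 8 from each side ⇒ sub: x = 3 or -33.

Answer: x ∈ {-33, 3}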